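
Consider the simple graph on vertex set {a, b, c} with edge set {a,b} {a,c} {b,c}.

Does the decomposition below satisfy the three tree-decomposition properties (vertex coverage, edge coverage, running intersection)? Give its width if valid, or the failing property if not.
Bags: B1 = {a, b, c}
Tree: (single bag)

Checking the three conditions: (i) the bags cover all of {a, b, c}; (ii) for each edge, some bag contains both endpoints; (iii) the bags containing any fixed vertex form a subtree. All hold, so the decomposition is valid with width 3 − 1 = 2.

Yes; width 2.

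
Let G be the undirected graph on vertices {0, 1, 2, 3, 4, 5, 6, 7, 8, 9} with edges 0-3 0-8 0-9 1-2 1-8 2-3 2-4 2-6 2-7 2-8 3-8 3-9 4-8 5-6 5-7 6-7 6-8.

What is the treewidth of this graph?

A width-2 tree decomposition is:
Bags: B1 = {2, 3, 8}  B2 = {0, 3, 8}  B3 = {0, 3, 9}  B4 = {2, 6, 8}  B5 = {2, 4, 8}  B6 = {2, 6, 7}  B7 = {1, 2, 8}  B8 = {5, 6, 7}
Tree: B1–B2, B2–B3, B1–B4, B4–B5, B4–B6, B5–B7, B6–B8
Every bag has size at most 3, so the width is 3 − 1 = 2 and tw(G) ≤ 2. Conversely, {0, 3, 8} is a clique of size 3, and the vertices of any clique must share a bag in every tree decomposition; so some bag has ≥ 3 vertices and tw(G) ≥ 2. Combining the bounds, tw(G) = 2.

2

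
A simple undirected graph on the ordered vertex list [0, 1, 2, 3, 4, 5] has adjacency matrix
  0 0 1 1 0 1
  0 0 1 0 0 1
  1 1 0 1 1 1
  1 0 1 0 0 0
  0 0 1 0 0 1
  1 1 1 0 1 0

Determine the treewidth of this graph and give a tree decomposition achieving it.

Each bag holds 3 vertices, so the decomposition has width 2, which upper-bounds the treewidth. For the lower bound, the 3 vertices {0, 2, 3} are pairwise adjacent, and any tree decomposition puts a clique entirely inside one bag — forcing width ≥ 2. Hence tw(G) = 2 exactly.

Treewidth 2.
One such decomposition:
Bags: B1 = {0, 2, 3}  B2 = {0, 2, 5}  B3 = {2, 4, 5}  B4 = {1, 2, 5}
Tree: B1–B2, B2–B3, B2–B4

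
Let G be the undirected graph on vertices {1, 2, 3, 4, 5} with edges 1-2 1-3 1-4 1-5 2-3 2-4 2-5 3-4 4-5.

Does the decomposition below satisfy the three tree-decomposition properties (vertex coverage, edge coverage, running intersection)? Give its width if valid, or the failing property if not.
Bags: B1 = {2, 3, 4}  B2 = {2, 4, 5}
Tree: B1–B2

No — vertex 1 appears in no bag.

A tree decomposition must satisfy three properties: every vertex lies in some bag; for every edge, both endpoints lie together in some bag; and for every vertex, the bags containing it form a connected subtree. Here vertex 1 appears in no bag, so the decomposition is invalid.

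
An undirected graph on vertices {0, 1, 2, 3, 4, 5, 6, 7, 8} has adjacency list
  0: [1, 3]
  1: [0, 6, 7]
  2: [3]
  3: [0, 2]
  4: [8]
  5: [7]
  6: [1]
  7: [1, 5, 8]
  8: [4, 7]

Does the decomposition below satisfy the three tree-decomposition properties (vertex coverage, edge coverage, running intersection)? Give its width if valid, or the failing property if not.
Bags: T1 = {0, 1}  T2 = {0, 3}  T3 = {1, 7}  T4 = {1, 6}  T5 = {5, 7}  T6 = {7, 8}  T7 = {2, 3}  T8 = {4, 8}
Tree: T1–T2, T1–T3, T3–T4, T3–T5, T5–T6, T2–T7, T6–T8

Yes; width 1.

Vertex coverage: the bags together contain {0, 1, 2, 3, 4, 5, 6, 7, 8}, the full vertex set. Edge coverage: each edge of G has both endpoints in at least one bag. Running intersection: for every vertex, the bags containing it form a connected subtree. All three properties hold, so this is a valid tree decomposition of width max|bag| − 1 = 1, and hence tw(G) ≤ 1.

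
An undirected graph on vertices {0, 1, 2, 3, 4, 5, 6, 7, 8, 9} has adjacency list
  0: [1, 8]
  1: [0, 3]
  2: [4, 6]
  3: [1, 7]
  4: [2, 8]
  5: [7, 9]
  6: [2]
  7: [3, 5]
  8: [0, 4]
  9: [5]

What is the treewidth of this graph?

1

A width-1 tree decomposition is:
Bags: B1 = {2, 6}  B2 = {2, 4}  B3 = {4, 8}  B4 = {0, 8}  B5 = {0, 1}  B6 = {1, 3}  B7 = {3, 7}  B8 = {5, 7}  B9 = {5, 9}
Tree: B1–B2, B2–B3, B3–B4, B4–B5, B5–B6, B6–B7, B7–B8, B8–B9
Each bag holds 2 vertices, so the decomposition has width 1, which upper-bounds the treewidth. Any graph with an edge has treewidth ≥ 1, and G has the edge 6–2. The upper and lower bounds meet at 1, so that is the treewidth.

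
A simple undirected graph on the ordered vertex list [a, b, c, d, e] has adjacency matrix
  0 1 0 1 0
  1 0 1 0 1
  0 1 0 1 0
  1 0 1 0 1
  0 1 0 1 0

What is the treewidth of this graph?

2

A width-2 tree decomposition is:
Bags: B1 = {b, c, d}  B2 = {b, d, e}  B3 = {a, b, d}
Tree: B1–B2, B2–B3
Every bag has size at most 3, so the width is 3 − 1 = 2 and tw(G) ≤ 2. Since c–b–e–d–c is a cycle in G, G is not acyclic. Forests are exactly the graphs of treewidth ≤ 1, so tw(G) ≥ 2. Combining the bounds, tw(G) = 2.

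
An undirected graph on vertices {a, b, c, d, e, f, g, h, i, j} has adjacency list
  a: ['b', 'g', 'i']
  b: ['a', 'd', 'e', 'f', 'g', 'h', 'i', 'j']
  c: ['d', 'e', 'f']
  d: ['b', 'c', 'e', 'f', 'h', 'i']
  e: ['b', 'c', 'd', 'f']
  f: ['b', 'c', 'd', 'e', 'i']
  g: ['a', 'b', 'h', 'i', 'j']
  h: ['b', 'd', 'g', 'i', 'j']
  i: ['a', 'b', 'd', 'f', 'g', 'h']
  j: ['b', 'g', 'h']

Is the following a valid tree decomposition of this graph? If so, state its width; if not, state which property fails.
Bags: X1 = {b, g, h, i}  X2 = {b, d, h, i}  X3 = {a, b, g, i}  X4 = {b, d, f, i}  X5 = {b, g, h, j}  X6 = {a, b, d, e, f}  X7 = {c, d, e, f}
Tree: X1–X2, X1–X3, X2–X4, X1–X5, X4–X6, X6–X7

No — bags containing vertex a are not connected in the tree.

A tree decomposition must satisfy three properties: every vertex lies in some bag; for every edge, both endpoints lie together in some bag; and for every vertex, the bags containing it form a connected subtree. Here bags containing vertex a are not connected in the tree, so the decomposition is invalid.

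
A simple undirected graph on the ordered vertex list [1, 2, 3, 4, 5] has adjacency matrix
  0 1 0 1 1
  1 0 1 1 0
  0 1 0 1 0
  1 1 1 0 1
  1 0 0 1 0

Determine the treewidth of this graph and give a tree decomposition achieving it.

Treewidth 2.
One optimal decomposition is:
Bags: B1 = {1, 2, 4}  B2 = {2, 3, 4}  B3 = {1, 4, 5}
Tree: B1–B2, B1–B3

The largest bag has 3 vertices, giving width 2; this decomposition certifies tw(G) ≤ 2. On the other hand G contains the 3-clique {1, 2, 4}. A clique must lie in a single bag of any decomposition, so no decomposition can have width below 2. Therefore the treewidth is 2.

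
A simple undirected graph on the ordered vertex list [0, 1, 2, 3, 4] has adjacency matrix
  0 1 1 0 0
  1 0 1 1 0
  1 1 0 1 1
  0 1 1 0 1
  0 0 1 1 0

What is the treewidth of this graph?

2

A width-2 tree decomposition is:
Bags: B1 = {0, 1, 2}  B2 = {1, 2, 3}  B3 = {2, 3, 4}
Tree: B1–B2, B2–B3
Each bag holds 3 vertices, so the decomposition has width 2, which upper-bounds the treewidth. On the other hand G contains the 3-clique {0, 1, 2}. A clique must lie in a single bag of any decomposition, so no decomposition can have width below 2. The upper and lower bounds meet at 2, so that is the treewidth.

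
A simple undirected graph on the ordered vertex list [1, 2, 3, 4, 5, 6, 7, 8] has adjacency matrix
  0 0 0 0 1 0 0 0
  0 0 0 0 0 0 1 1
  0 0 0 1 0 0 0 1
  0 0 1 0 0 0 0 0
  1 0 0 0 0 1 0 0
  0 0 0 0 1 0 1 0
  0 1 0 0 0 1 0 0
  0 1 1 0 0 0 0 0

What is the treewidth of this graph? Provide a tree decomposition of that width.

The largest bag has 2 vertices, giving width 1; this decomposition certifies tw(G) ≤ 1. G has an edge, so its treewidth is at least 1. Hence tw(G) = 1 exactly.

Treewidth 1.
One such decomposition:
Bags: B1 = {3, 4}  B2 = {3, 8}  B3 = {2, 8}  B4 = {2, 7}  B5 = {6, 7}  B6 = {5, 6}  B7 = {1, 5}
Tree: B1–B2, B2–B3, B3–B4, B4–B5, B5–B6, B6–B7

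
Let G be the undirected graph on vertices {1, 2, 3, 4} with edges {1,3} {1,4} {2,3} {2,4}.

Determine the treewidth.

A width-2 tree decomposition is:
Bags: B1 = {2, 3, 4}  B2 = {1, 3, 4}
Tree: B1–B2
The largest bag has 3 vertices, giving width 2; this decomposition certifies tw(G) ≤ 2. For the lower bound, G contains the cycle 4–2–3–1–4, so G is not a forest; only forests have treewidth ≤ 1, hence tw(G) ≥ 2. Hence tw(G) = 2 exactly.

2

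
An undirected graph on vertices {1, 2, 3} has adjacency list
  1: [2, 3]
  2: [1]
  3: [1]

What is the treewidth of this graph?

1

A width-1 tree decomposition is:
Bags: B1 = {1, 3}  B2 = {1, 2}
Tree: B1–B2
Every bag has size at most 2, so the width is 2 − 1 = 1 and tw(G) ≤ 1. Since G has at least one edge (e.g. 3–1), it is not an edgeless graph, so tw(G) ≥ 1. The upper and lower bounds meet at 1, so that is the treewidth.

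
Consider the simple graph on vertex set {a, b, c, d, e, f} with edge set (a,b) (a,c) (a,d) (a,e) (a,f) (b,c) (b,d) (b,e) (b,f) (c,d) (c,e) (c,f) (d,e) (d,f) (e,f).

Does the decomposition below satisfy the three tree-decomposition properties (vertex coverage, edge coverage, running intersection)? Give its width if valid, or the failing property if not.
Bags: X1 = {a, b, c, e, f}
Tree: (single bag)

No — vertex d appears in no bag.

A tree decomposition must satisfy three properties: every vertex lies in some bag; for every edge, both endpoints lie together in some bag; and for every vertex, the bags containing it form a connected subtree. Here vertex d appears in no bag, so the decomposition is invalid.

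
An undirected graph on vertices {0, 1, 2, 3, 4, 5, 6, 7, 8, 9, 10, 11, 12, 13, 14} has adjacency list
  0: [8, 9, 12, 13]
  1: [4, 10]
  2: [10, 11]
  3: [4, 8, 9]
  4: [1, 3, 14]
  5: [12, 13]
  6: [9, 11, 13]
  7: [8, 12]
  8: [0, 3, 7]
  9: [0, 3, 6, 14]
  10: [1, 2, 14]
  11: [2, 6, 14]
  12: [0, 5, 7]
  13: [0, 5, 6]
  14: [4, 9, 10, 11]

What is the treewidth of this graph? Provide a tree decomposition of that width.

Treewidth 3.
Bags: B1 = {1, 2, 4, 10}  B2 = {2, 4, 10, 14}  B3 = {2, 4, 11, 14}  B4 = {3, 4, 11, 14}  B5 = {3, 9, 11, 14}  B6 = {3, 6, 9, 11}  B7 = {3, 6, 8, 9}  B8 = {0, 6, 8, 9}  B9 = {0, 6, 8, 13}  B10 = {0, 7, 8, 13}  B11 = {0, 7, 12, 13}  B12 = {5, 7, 12, 13}
Tree: B1–B2, B2–B3, B3–B4, B4–B5, B5–B6, B6–B7, B7–B8, B8–B9, B9–B10, B10–B11, B11–B12

Every bag has size at most 4, so the width is 4 − 1 = 3 and tw(G) ≤ 3. For the lower bound: the 4 vertex sets {1,2,10}, {4}, {14}, {3,6,9,11} are disjoint, each induces a connected subgraph, and every pair is joined by at least one edge of G. Contracting each set to a single vertex therefore yields K_{4} as a minor, and since treewidth is minor-monotone, tw(G) ≥ tw(K_{4}) = 3. Hence tw(G) = 3 exactly.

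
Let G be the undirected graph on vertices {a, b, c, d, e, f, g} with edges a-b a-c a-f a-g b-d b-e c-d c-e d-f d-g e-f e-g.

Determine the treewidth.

A width-3 tree decomposition is:
Bags: B1 = {a, b, d, e}  B2 = {a, d, e, f}  B3 = {a, c, d, e}  B4 = {a, d, e, g}
Tree: B1–B2, B2–B3, B3–B4
Every bag has size at most 4, so the width is 4 − 1 = 3 and tw(G) ≤ 3. For the lower bound: the 4 vertex sets {b,d}, {e,f}, {a}, {c} are disjoint, each induces a connected subgraph, and every pair is joined by at least one edge of G. Contracting each set to a single vertex therefore yields K_{4} as a minor, and since treewidth is minor-monotone, tw(G) ≥ tw(K_{4}) = 3. Combining the bounds, tw(G) = 3.

3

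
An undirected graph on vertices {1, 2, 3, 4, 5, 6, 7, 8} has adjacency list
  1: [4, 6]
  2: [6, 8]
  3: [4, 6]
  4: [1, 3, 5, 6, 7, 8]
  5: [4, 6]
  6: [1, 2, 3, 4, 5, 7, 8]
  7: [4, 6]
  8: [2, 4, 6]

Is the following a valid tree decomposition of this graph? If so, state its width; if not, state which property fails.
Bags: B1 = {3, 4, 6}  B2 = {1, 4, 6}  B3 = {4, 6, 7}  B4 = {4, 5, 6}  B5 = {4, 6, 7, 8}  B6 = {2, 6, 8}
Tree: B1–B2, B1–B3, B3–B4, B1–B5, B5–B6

No — bags containing vertex 7 are not connected in the tree.

A tree decomposition must satisfy three properties: every vertex lies in some bag; for every edge, both endpoints lie together in some bag; and for every vertex, the bags containing it form a connected subtree. Here bags containing vertex 7 are not connected in the tree, so the decomposition is invalid.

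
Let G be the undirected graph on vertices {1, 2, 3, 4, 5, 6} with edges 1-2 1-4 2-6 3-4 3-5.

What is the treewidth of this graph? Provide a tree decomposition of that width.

The largest bag has 2 vertices, giving width 1; this decomposition certifies tw(G) ≤ 1. G has an edge, so its treewidth is at least 1. The upper and lower bounds meet at 1, so that is the treewidth.

Treewidth 1.
Bags: B1 = {3, 5}  B2 = {3, 4}  B3 = {1, 4}  B4 = {1, 2}  B5 = {2, 6}
Tree: B1–B2, B2–B3, B3–B4, B4–B5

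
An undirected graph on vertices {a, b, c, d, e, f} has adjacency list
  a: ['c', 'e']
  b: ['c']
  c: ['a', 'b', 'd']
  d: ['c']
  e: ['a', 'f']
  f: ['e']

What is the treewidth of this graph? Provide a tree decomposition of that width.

Each bag holds 2 vertices, so the decomposition has width 1, which upper-bounds the treewidth. Any graph with an edge has treewidth ≥ 1, and G has the edge a–e. The upper and lower bounds meet at 1, so that is the treewidth.

Treewidth 1.
One such decomposition:
Bags: B1 = {a, e}  B2 = {a, c}  B3 = {b, c}  B4 = {e, f}  B5 = {c, d}
Tree: B1–B2, B2–B3, B1–B4, B3–B5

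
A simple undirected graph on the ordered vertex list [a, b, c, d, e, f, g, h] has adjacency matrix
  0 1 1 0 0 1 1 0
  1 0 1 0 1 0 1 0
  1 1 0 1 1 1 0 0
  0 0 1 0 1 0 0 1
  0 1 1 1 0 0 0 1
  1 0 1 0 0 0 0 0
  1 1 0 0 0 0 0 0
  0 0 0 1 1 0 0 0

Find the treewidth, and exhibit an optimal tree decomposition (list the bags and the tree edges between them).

Treewidth 2.
One optimal decomposition is:
Bags: B1 = {b, c, e}  B2 = {a, b, c}  B3 = {c, d, e}  B4 = {d, e, h}  B5 = {a, c, f}  B6 = {a, b, g}
Tree: B1–B2, B1–B3, B3–B4, B2–B5, B2–B6

The largest bag has 3 vertices, giving width 2; this decomposition certifies tw(G) ≤ 2. Conversely, {a, b, g} is a clique of size 3, and the vertices of any clique must share a bag in every tree decomposition; so some bag has ≥ 3 vertices and tw(G) ≥ 2. Therefore the treewidth is 2.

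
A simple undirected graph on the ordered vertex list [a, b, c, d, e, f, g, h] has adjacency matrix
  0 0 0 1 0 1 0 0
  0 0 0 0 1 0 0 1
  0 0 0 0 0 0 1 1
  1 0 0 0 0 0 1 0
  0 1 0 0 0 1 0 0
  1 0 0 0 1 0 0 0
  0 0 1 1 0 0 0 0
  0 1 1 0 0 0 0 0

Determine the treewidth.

2

A width-2 tree decomposition is:
Bags: B1 = {a, d, g}  B2 = {a, f, g}  B3 = {e, f, g}  B4 = {b, e, g}  B5 = {b, g, h}  B6 = {c, g, h}
Tree: B1–B2, B2–B3, B3–B4, B4–B5, B5–B6
Every bag has size at most 3, so the width is 3 − 1 = 2 and tw(G) ≤ 2. Since g–d–a–f–e–b–h–c–g is a cycle in G, G is not acyclic. Forests are exactly the graphs of treewidth ≤ 1, so tw(G) ≥ 2. Hence tw(G) = 2 exactly.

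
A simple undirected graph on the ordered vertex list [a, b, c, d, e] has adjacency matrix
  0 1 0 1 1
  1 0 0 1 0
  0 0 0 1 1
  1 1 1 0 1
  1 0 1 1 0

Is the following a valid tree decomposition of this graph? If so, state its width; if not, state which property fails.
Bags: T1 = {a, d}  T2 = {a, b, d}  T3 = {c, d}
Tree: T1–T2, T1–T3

A tree decomposition must satisfy three properties: every vertex lies in some bag; for every edge, both endpoints lie together in some bag; and for every vertex, the bags containing it form a connected subtree. Here vertex e appears in no bag, so the decomposition is invalid.

No — vertex e appears in no bag.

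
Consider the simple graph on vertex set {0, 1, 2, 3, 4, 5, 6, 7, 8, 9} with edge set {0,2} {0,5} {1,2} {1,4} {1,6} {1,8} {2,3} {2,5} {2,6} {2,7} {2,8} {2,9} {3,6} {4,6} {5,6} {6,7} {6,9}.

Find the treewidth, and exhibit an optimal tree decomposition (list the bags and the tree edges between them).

Treewidth 2.
One such decomposition:
Bags: B1 = {1, 2, 6}  B2 = {2, 3, 6}  B3 = {2, 5, 6}  B4 = {2, 6, 7}  B5 = {0, 2, 5}  B6 = {1, 4, 6}  B7 = {2, 6, 9}  B8 = {1, 2, 8}
Tree: B1–B2, B1–B3, B1–B4, B3–B5, B1–B6, B2–B7, B1–B8

Every bag has size at most 3, so the width is 3 − 1 = 2 and tw(G) ≤ 2. On the other hand G contains the 3-clique {0, 2, 5}. A clique must lie in a single bag of any decomposition, so no decomposition can have width below 2. Hence tw(G) = 2 exactly.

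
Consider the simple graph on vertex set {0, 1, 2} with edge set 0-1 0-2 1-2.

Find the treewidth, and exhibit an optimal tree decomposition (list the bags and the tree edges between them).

A single bag containing all 3 vertices is trivially a valid decomposition of width 2. On the other hand G contains the 3-clique {0, 1, 2}. A clique must lie in a single bag of any decomposition, so no decomposition can have width below 2. Therefore the treewidth is 2.

Treewidth 2.
One optimal decomposition is:
Bags: B1 = {0, 1, 2}
Tree: (single bag)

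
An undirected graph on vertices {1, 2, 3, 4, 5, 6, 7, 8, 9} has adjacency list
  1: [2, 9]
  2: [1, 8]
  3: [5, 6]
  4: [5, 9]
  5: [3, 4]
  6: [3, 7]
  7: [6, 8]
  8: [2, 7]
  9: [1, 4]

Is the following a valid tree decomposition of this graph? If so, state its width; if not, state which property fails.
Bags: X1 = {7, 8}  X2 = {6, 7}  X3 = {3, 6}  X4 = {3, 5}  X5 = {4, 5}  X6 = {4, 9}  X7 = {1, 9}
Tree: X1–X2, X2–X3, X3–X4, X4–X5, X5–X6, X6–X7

A tree decomposition must satisfy three properties: every vertex lies in some bag; for every edge, both endpoints lie together in some bag; and for every vertex, the bags containing it form a connected subtree. Here vertex 2 appears in no bag, so the decomposition is invalid.

No — vertex 2 appears in no bag.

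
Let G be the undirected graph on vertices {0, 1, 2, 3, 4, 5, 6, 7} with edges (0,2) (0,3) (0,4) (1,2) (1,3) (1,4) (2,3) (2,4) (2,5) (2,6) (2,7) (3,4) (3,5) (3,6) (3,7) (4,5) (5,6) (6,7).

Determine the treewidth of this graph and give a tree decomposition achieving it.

Treewidth 3.
One optimal decomposition is:
Bags: B1 = {1, 2, 3, 4}  B2 = {0, 2, 3, 4}  B3 = {2, 3, 4, 5}  B4 = {2, 3, 5, 6}  B5 = {2, 3, 6, 7}
Tree: B1–B2, B1–B3, B3–B4, B4–B5

Every bag has size at most 4, so the width is 4 − 1 = 3 and tw(G) ≤ 3. For the lower bound, the 4 vertices {0, 2, 3, 4} are pairwise adjacent, and any tree decomposition puts a clique entirely inside one bag — forcing width ≥ 3. Hence tw(G) = 3 exactly.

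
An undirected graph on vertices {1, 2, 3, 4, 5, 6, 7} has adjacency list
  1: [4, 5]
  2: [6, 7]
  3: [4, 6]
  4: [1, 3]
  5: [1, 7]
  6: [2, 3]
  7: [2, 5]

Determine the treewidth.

2

A width-2 tree decomposition is:
Bags: B1 = {1, 3, 4}  B2 = {1, 3, 5}  B3 = {3, 5, 7}  B4 = {2, 3, 7}  B5 = {2, 3, 6}
Tree: B1–B2, B2–B3, B3–B4, B4–B5
The largest bag has 3 vertices, giving width 2; this decomposition certifies tw(G) ≤ 2. Since 3–4–1–5–7–2–6–3 is a cycle in G, G is not acyclic. Forests are exactly the graphs of treewidth ≤ 1, so tw(G) ≥ 2. The upper and lower bounds meet at 2, so that is the treewidth.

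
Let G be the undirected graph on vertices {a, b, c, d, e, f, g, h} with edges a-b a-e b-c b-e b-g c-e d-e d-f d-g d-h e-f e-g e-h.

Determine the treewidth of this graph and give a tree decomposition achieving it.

Each bag holds 3 vertices, so the decomposition has width 2, which upper-bounds the treewidth. For the lower bound, the 3 vertices {d, e, g} are pairwise adjacent, and any tree decomposition puts a clique entirely inside one bag — forcing width ≥ 2. Hence tw(G) = 2 exactly.

Treewidth 2.
One optimal decomposition is:
Bags: B1 = {b, e, g}  B2 = {a, b, e}  B3 = {d, e, g}  B4 = {d, e, h}  B5 = {b, c, e}  B6 = {d, e, f}
Tree: B1–B2, B1–B3, B3–B4, B2–B5, B3–B6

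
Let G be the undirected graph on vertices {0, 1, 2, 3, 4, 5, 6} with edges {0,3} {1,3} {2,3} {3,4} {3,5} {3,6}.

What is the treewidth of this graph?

A width-1 tree decomposition is:
Bags: B1 = {3, 5}  B2 = {0, 3}  B3 = {2, 3}  B4 = {1, 3}  B5 = {3, 4}  B6 = {3, 6}
Tree: B1–B2, B2–B3, B3–B4, B2–B5, B2–B6
Each bag holds 2 vertices, so the decomposition has width 1, which upper-bounds the treewidth. G has an edge, so its treewidth is at least 1. The upper and lower bounds meet at 1, so that is the treewidth.

1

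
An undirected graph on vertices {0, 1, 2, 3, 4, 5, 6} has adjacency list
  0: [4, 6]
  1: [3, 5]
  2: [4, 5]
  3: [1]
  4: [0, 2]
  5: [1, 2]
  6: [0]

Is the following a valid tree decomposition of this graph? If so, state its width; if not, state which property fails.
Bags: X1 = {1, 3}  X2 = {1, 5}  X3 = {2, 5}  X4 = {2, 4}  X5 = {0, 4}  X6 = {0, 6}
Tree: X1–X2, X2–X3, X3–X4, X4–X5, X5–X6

Every vertex of G appears in some bag (union = {0, 1, 2, 3, 4, 5, 6}); every edge is covered by a bag; and for each vertex v the set of bags containing v is connected in the bag tree. The decomposition is therefore valid. The largest bag has 2 vertices, so the width is 1.

Yes; width 1.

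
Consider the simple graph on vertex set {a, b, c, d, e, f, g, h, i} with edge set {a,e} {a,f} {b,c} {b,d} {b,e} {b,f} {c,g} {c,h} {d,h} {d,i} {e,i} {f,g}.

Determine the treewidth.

3

A width-3 tree decomposition is:
Bags: B1 = {a, d, e, i}  B2 = {a, b, d, e}  B3 = {a, b, d, f}  B4 = {b, d, f, h}  B5 = {b, c, f, h}  B6 = {c, f, g, h}
Tree: B1–B2, B2–B3, B3–B4, B4–B5, B5–B6
Each bag holds 4 vertices, so the decomposition has width 3, which upper-bounds the treewidth. For the lower bound: the 4 vertex sets {a,e,i}, {d}, {b}, {c,f,g,h} are disjoint, each induces a connected subgraph, and every pair is joined by at least one edge of G. Contracting each set to a single vertex therefore yields K_{4} as a minor, and since treewidth is minor-monotone, tw(G) ≥ tw(K_{4}) = 3. Hence tw(G) = 3 exactly.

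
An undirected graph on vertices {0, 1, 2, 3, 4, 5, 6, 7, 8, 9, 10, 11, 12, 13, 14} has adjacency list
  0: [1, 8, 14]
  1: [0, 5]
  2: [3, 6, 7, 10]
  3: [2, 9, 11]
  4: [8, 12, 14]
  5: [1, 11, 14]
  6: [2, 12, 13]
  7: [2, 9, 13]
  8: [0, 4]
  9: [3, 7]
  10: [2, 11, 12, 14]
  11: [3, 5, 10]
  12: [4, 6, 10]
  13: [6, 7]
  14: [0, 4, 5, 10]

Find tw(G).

3

A width-3 tree decomposition is:
Bags: B1 = {0, 1, 4, 8}  B2 = {0, 1, 4, 14}  B3 = {1, 4, 5, 14}  B4 = {4, 5, 12, 14}  B5 = {5, 10, 12, 14}  B6 = {5, 10, 11, 12}  B7 = {6, 10, 11, 12}  B8 = {2, 6, 10, 11}  B9 = {2, 3, 6, 11}  B10 = {2, 3, 6, 13}  B11 = {2, 3, 7, 13}  B12 = {3, 7, 9, 13}
Tree: B1–B2, B2–B3, B3–B4, B4–B5, B5–B6, B6–B7, B7–B8, B8–B9, B9–B10, B10–B11, B11–B12
The largest bag has 4 vertices, giving width 3; this decomposition certifies tw(G) ≤ 3. For the lower bound: the 4 vertex sets {0,1,8}, {4}, {14}, {5,10,11,12} are disjoint, each induces a connected subgraph, and every pair is joined by at least one edge of G. Contracting each set to a single vertex therefore yields K_{4} as a minor, and since treewidth is minor-monotone, tw(G) ≥ tw(K_{4}) = 3. The upper and lower bounds meet at 3, so that is the treewidth.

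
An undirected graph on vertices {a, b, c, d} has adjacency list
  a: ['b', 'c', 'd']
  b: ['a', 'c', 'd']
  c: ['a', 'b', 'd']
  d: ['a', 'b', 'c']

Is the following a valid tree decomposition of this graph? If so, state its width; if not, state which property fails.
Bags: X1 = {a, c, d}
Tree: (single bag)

No — vertex b appears in no bag.

A tree decomposition must satisfy three properties: every vertex lies in some bag; for every edge, both endpoints lie together in some bag; and for every vertex, the bags containing it form a connected subtree. Here vertex b appears in no bag, so the decomposition is invalid.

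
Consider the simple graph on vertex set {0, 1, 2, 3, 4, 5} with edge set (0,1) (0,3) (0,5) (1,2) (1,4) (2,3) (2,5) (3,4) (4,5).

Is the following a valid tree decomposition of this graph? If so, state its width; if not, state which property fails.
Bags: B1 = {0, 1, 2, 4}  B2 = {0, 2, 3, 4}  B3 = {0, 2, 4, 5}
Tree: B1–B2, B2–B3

Every vertex of G appears in some bag (union = {0, 1, 2, 3, 4, 5}); every edge is covered by a bag; and for each vertex v the set of bags containing v is connected in the bag tree. The decomposition is therefore valid. The largest bag has 4 vertices, so the width is 3.

Yes; width 3.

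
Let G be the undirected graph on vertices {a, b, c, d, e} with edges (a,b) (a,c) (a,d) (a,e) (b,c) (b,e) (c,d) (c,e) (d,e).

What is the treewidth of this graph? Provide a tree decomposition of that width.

Treewidth 3.
Bags: B1 = {a, c, d, e}  B2 = {a, b, c, e}
Tree: B1–B2

The largest bag has 4 vertices, giving width 3; this decomposition certifies tw(G) ≤ 3. On the other hand G contains the 4-clique {a, c, d, e}. A clique must lie in a single bag of any decomposition, so no decomposition can have width below 3. Combining the bounds, tw(G) = 3.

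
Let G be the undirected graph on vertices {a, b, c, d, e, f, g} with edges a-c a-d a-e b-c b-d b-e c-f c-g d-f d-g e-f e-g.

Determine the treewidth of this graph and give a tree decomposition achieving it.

Each bag holds 4 vertices, so the decomposition has width 3, which upper-bounds the treewidth. For the lower bound: the 4 vertex sets {a,c}, {d,g}, {e}, {b} are disjoint, each induces a connected subgraph, and every pair is joined by at least one edge of G. Contracting each set to a single vertex therefore yields K_{4} as a minor, and since treewidth is minor-monotone, tw(G) ≥ tw(K_{4}) = 3. The upper and lower bounds meet at 3, so that is the treewidth.

Treewidth 3.
One optimal decomposition is:
Bags: B1 = {a, c, d, e}  B2 = {c, d, e, g}  B3 = {b, c, d, e}  B4 = {c, d, e, f}
Tree: B1–B2, B2–B3, B3–B4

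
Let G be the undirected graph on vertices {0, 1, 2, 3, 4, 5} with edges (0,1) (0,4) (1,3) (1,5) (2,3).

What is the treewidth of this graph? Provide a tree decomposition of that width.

Treewidth 1.
Bags: B1 = {1, 5}  B2 = {0, 1}  B3 = {1, 3}  B4 = {2, 3}  B5 = {0, 4}
Tree: B1–B2, B1–B3, B3–B4, B2–B5

Each bag holds 2 vertices, so the decomposition has width 1, which upper-bounds the treewidth. Since G has at least one edge (e.g. 5–1), it is not an edgeless graph, so tw(G) ≥ 1. Therefore the treewidth is 1.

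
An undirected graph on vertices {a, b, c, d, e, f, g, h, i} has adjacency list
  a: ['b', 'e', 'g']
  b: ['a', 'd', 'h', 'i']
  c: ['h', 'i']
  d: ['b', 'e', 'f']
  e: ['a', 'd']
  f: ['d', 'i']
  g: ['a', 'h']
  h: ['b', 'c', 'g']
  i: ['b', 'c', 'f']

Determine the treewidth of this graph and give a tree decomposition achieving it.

Every bag has size at most 4, so the width is 4 − 1 = 3 and tw(G) ≤ 3. For the lower bound: the 4 vertex sets {a,e,g}, {d}, {b}, {c,f,h,i} are disjoint, each induces a connected subgraph, and every pair is joined by at least one edge of G. Contracting each set to a single vertex therefore yields K_{4} as a minor, and since treewidth is minor-monotone, tw(G) ≥ tw(K_{4}) = 3. Combining the bounds, tw(G) = 3.

Treewidth 3.
One such decomposition:
Bags: B1 = {a, d, e, g}  B2 = {a, b, d, g}  B3 = {b, d, g, h}  B4 = {b, d, f, h}  B5 = {b, f, h, i}  B6 = {c, f, h, i}
Tree: B1–B2, B2–B3, B3–B4, B4–B5, B5–B6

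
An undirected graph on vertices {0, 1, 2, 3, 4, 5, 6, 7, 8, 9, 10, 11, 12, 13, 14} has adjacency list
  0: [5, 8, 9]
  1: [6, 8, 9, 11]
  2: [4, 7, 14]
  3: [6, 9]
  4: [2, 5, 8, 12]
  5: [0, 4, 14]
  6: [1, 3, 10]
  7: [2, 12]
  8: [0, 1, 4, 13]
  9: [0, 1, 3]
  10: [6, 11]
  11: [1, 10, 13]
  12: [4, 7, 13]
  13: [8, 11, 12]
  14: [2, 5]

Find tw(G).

A width-3 tree decomposition is:
Bags: B1 = {3, 6, 9, 10}  B2 = {1, 6, 9, 10}  B3 = {1, 9, 10, 11}  B4 = {0, 1, 9, 11}  B5 = {0, 1, 8, 11}  B6 = {0, 8, 11, 13}  B7 = {0, 5, 8, 13}  B8 = {4, 5, 8, 13}  B9 = {4, 5, 12, 13}  B10 = {4, 5, 12, 14}  B11 = {2, 4, 12, 14}  B12 = {2, 7, 12, 14}
Tree: B1–B2, B2–B3, B3–B4, B4–B5, B5–B6, B6–B7, B7–B8, B8–B9, B9–B10, B10–B11, B11–B12
The largest bag has 4 vertices, giving width 3; this decomposition certifies tw(G) ≤ 3. For the lower bound: the 4 vertex sets {3,6,10}, {9}, {1}, {0,8,11,13} are disjoint, each induces a connected subgraph, and every pair is joined by at least one edge of G. Contracting each set to a single vertex therefore yields K_{4} as a minor, and since treewidth is minor-monotone, tw(G) ≥ tw(K_{4}) = 3. Therefore the treewidth is 3.

3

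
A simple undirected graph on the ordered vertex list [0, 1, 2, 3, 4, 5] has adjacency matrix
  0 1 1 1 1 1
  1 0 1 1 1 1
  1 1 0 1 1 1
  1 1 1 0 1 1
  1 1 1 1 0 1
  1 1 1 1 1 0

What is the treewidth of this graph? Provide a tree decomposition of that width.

Treewidth 5.
Bags: B1 = {0, 1, 2, 3, 4, 5}
Tree: (single bag)

With just one bag of size 6, the width is 6 − 1 = 5, so tw(G) ≤ 5. Conversely, {0, 1, 2, 3, 4, 5} is a clique of size 6, and the vertices of any clique must share a bag in every tree decomposition; so some bag has ≥ 6 vertices and tw(G) ≥ 5. Therefore the treewidth is 5.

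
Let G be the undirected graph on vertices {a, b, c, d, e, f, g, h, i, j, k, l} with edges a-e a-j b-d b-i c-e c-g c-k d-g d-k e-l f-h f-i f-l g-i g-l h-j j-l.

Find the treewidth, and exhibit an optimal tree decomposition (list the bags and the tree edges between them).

The largest bag has 4 vertices, giving width 3; this decomposition certifies tw(G) ≤ 3. For the lower bound: the 4 vertex sets {b,d,k}, {c}, {g}, {e,f,i,l} are disjoint, each induces a connected subgraph, and every pair is joined by at least one edge of G. Contracting each set to a single vertex therefore yields K_{4} as a minor, and since treewidth is minor-monotone, tw(G) ≥ tw(K_{4}) = 3. Therefore the treewidth is 3.

Treewidth 3.
One such decomposition:
Bags: B1 = {b, c, d, k}  B2 = {b, c, d, g}  B3 = {b, c, g, i}  B4 = {c, e, g, i}  B5 = {e, g, i, l}  B6 = {e, f, i, l}  B7 = {a, e, f, l}  B8 = {a, f, j, l}  B9 = {a, f, h, j}
Tree: B1–B2, B2–B3, B3–B4, B4–B5, B5–B6, B6–B7, B7–B8, B8–B9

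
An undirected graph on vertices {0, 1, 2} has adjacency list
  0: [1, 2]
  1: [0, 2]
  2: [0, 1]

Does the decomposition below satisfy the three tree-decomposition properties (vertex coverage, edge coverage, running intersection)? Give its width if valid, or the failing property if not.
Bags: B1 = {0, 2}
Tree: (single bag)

A tree decomposition must satisfy three properties: every vertex lies in some bag; for every edge, both endpoints lie together in some bag; and for every vertex, the bags containing it form a connected subtree. Here vertex 1 appears in no bag, so the decomposition is invalid.

No — vertex 1 appears in no bag.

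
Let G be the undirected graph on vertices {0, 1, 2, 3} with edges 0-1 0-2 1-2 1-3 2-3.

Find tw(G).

A width-2 tree decomposition is:
Bags: B1 = {1, 2, 3}  B2 = {0, 1, 2}
Tree: B1–B2
Every bag has size at most 3, so the width is 3 − 1 = 2 and tw(G) ≤ 2. Conversely, {0, 1, 2} is a clique of size 3, and the vertices of any clique must share a bag in every tree decomposition; so some bag has ≥ 3 vertices and tw(G) ≥ 2. Hence tw(G) = 2 exactly.

2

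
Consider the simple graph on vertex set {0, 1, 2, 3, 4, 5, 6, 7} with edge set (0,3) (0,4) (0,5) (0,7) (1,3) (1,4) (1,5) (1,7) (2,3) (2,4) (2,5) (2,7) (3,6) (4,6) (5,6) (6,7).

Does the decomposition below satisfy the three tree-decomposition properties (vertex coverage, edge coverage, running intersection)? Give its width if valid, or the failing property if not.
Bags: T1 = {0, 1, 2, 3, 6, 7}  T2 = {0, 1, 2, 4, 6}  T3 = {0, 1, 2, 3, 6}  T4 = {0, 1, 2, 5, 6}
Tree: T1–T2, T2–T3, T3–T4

No — bags containing vertex 3 are not connected in the tree.

A tree decomposition must satisfy three properties: every vertex lies in some bag; for every edge, both endpoints lie together in some bag; and for every vertex, the bags containing it form a connected subtree. Here bags containing vertex 3 are not connected in the tree, so the decomposition is invalid.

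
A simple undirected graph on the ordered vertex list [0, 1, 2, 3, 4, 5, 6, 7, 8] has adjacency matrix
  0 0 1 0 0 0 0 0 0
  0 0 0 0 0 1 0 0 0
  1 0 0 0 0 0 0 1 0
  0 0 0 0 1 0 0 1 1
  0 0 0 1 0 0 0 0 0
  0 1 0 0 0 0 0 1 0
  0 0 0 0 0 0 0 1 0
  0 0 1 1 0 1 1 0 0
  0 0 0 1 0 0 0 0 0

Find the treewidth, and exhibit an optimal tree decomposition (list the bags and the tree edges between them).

Treewidth 1.
Bags: B1 = {5, 7}  B2 = {2, 7}  B3 = {3, 7}  B4 = {1, 5}  B5 = {0, 2}  B6 = {3, 4}  B7 = {6, 7}  B8 = {3, 8}
Tree: B1–B2, B2–B3, B1–B4, B2–B5, B3–B6, B2–B7, B6–B8

Every bag has size at most 2, so the width is 2 − 1 = 1 and tw(G) ≤ 1. G has an edge, so its treewidth is at least 1. Hence tw(G) = 1 exactly.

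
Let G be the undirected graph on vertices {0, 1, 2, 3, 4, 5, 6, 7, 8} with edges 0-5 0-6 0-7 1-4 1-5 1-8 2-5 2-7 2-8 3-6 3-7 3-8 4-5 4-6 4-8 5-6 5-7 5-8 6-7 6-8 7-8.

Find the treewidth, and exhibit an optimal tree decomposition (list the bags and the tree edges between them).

Treewidth 3.
One such decomposition:
Bags: B1 = {5, 6, 7, 8}  B2 = {4, 5, 6, 8}  B3 = {2, 5, 7, 8}  B4 = {1, 4, 5, 8}  B5 = {3, 6, 7, 8}  B6 = {0, 5, 6, 7}
Tree: B1–B2, B1–B3, B2–B4, B1–B5, B1–B6

Each bag holds 4 vertices, so the decomposition has width 3, which upper-bounds the treewidth. For the lower bound, the 4 vertices {3, 6, 7, 8} are pairwise adjacent, and any tree decomposition puts a clique entirely inside one bag — forcing width ≥ 3. Therefore the treewidth is 3.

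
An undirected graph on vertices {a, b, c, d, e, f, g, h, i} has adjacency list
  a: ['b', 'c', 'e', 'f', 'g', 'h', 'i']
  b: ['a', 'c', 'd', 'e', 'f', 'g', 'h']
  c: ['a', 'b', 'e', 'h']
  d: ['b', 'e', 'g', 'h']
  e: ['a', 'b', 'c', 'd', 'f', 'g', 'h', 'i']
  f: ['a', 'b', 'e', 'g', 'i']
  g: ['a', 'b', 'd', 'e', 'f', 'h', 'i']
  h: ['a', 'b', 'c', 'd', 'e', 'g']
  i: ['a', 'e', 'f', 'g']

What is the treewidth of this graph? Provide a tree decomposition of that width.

Every bag has size at most 5, so the width is 5 − 1 = 4 and tw(G) ≤ 4. On the other hand G contains the 5-clique {b, d, e, g, h}. A clique must lie in a single bag of any decomposition, so no decomposition can have width below 4. Combining the bounds, tw(G) = 4.

Treewidth 4.
One optimal decomposition is:
Bags: B1 = {a, b, e, g, h}  B2 = {b, d, e, g, h}  B3 = {a, b, e, f, g}  B4 = {a, b, c, e, h}  B5 = {a, e, f, g, i}
Tree: B1–B2, B1–B3, B1–B4, B3–B5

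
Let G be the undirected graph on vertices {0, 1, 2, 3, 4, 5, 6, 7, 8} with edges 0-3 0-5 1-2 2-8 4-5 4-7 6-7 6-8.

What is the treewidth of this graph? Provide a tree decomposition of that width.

Every bag has size at most 2, so the width is 2 − 1 = 1 and tw(G) ≤ 1. G has an edge, so its treewidth is at least 1. Therefore the treewidth is 1.

Treewidth 1.
One optimal decomposition is:
Bags: B1 = {0, 3}  B2 = {0, 5}  B3 = {4, 5}  B4 = {4, 7}  B5 = {6, 7}  B6 = {6, 8}  B7 = {2, 8}  B8 = {1, 2}
Tree: B1–B2, B2–B3, B3–B4, B4–B5, B5–B6, B6–B7, B7–B8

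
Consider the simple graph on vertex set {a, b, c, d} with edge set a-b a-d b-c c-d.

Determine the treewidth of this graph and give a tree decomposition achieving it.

Treewidth 2.
One such decomposition:
Bags: B1 = {a, b, c}  B2 = {a, c, d}
Tree: B1–B2

The largest bag has 3 vertices, giving width 2; this decomposition certifies tw(G) ≤ 2. The edges c–b–a–d–c form a cycle, so G is not a tree and its treewidth is at least 2. The upper and lower bounds meet at 2, so that is the treewidth.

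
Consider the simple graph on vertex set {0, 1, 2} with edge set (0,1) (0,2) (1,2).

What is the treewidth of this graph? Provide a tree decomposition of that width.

Treewidth 2.
One such decomposition:
Bags: B1 = {0, 1, 2}
Tree: (single bag)

A single bag containing all 3 vertices is trivially a valid decomposition of width 2. On the other hand G contains the 3-clique {0, 1, 2}. A clique must lie in a single bag of any decomposition, so no decomposition can have width below 2. The upper and lower bounds meet at 2, so that is the treewidth.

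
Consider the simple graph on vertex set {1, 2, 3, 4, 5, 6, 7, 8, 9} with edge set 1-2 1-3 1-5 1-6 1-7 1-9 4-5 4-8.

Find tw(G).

1

A width-1 tree decomposition is:
Bags: B1 = {1, 6}  B2 = {1, 9}  B3 = {1, 5}  B4 = {1, 3}  B5 = {4, 5}  B6 = {4, 8}  B7 = {1, 7}  B8 = {1, 2}
Tree: B1–B2, B2–B3, B1–B4, B3–B5, B5–B6, B2–B7, B4–B8
The largest bag has 2 vertices, giving width 1; this decomposition certifies tw(G) ≤ 1. Any graph with an edge has treewidth ≥ 1, and G has the edge 6–1. Hence tw(G) = 1 exactly.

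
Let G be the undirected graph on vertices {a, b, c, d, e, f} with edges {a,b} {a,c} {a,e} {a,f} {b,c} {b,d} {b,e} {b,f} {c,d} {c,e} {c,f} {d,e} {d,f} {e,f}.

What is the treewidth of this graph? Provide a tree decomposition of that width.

Every bag has size at most 5, so the width is 5 − 1 = 4 and tw(G) ≤ 4. On the other hand G contains the 5-clique {b, c, d, e, f}. A clique must lie in a single bag of any decomposition, so no decomposition can have width below 4. The upper and lower bounds meet at 4, so that is the treewidth.

Treewidth 4.
One optimal decomposition is:
Bags: B1 = {a, b, c, e, f}  B2 = {b, c, d, e, f}
Tree: B1–B2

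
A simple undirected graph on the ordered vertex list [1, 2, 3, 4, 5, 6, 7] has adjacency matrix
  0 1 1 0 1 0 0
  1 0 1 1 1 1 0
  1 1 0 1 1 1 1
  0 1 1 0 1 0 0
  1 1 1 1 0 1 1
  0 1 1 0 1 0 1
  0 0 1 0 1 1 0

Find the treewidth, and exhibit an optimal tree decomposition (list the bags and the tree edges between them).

The largest bag has 4 vertices, giving width 3; this decomposition certifies tw(G) ≤ 3. For the lower bound, the 4 vertices {1, 2, 3, 5} are pairwise adjacent, and any tree decomposition puts a clique entirely inside one bag — forcing width ≥ 3. Therefore the treewidth is 3.

Treewidth 3.
Bags: B1 = {2, 3, 4, 5}  B2 = {2, 3, 5, 6}  B3 = {1, 2, 3, 5}  B4 = {3, 5, 6, 7}
Tree: B1–B2, B1–B3, B2–B4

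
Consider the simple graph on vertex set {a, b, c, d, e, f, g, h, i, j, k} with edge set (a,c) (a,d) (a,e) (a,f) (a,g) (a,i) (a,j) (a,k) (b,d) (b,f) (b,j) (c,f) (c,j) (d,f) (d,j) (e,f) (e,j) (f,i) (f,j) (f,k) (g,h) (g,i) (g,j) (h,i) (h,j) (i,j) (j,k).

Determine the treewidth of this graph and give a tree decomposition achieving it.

Every bag has size at most 4, so the width is 4 − 1 = 3 and tw(G) ≤ 3. For the lower bound, the 4 vertices {g, h, i, j} are pairwise adjacent, and any tree decomposition puts a clique entirely inside one bag — forcing width ≥ 3. Combining the bounds, tw(G) = 3.

Treewidth 3.
One optimal decomposition is:
Bags: B1 = {a, f, i, j}  B2 = {a, g, i, j}  B3 = {a, d, f, j}  B4 = {b, d, f, j}  B5 = {a, c, f, j}  B6 = {a, f, j, k}  B7 = {g, h, i, j}  B8 = {a, e, f, j}
Tree: B1–B2, B1–B3, B3–B4, B1–B5, B5–B6, B2–B7, B3–B8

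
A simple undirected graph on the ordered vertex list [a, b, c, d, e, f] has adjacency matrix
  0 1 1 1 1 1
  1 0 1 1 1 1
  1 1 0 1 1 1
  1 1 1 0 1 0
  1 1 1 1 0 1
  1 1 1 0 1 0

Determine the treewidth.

A width-4 tree decomposition is:
Bags: B1 = {a, b, c, e, f}  B2 = {a, b, c, d, e}
Tree: B1–B2
The largest bag has 5 vertices, giving width 4; this decomposition certifies tw(G) ≤ 4. On the other hand G contains the 5-clique {a, b, c, d, e}. A clique must lie in a single bag of any decomposition, so no decomposition can have width below 4. Hence tw(G) = 4 exactly.

4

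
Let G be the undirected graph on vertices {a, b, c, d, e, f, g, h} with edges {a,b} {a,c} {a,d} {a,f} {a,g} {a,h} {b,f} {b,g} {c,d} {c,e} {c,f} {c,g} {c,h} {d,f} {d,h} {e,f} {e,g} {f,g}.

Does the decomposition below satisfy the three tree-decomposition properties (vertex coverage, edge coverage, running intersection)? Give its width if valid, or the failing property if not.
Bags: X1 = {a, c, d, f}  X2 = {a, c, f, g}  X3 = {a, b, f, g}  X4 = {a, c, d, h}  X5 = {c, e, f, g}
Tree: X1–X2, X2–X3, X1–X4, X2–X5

Yes; width 3.

Every vertex of G appears in some bag (union = {a, b, c, d, e, f, g, h}); every edge is covered by a bag; and for each vertex v the set of bags containing v is connected in the bag tree. The decomposition is therefore valid. The largest bag has 4 vertices, so the width is 3.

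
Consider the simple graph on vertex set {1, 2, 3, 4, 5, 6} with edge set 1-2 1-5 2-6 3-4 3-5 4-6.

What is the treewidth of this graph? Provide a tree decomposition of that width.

Treewidth 2.
One optimal decomposition is:
Bags: B1 = {3, 4, 6}  B2 = {2, 3, 6}  B3 = {1, 2, 3}  B4 = {1, 3, 5}
Tree: B1–B2, B2–B3, B3–B4

Each bag holds 3 vertices, so the decomposition has width 2, which upper-bounds the treewidth. For the lower bound, G contains the cycle 3–4–6–2–1–5–3, so G is not a forest; only forests have treewidth ≤ 1, hence tw(G) ≥ 2. Hence tw(G) = 2 exactly.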